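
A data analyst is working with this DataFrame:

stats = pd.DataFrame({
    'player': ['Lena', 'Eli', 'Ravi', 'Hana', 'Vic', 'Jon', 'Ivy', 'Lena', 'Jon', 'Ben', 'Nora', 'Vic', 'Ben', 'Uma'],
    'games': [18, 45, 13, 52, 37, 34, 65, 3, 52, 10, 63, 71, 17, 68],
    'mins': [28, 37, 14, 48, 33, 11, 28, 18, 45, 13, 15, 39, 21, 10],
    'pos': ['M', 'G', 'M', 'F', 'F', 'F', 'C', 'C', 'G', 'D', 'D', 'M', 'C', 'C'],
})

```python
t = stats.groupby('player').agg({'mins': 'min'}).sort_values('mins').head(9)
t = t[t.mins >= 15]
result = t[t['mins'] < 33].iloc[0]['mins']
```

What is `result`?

15

group by player, min of mins:
        mins
player      
Ben       13
Eli       37
Hana      48
Ivy       28
Jon       11
Lena      18
Nora      15
Ravi      14
Uma       10
Vic       33
sort by mins:
        mins
player      
Uma       10
Jon       11
Ben       13
Ravi      14
Nora      15
Lena      18
Ivy       28
Vic       33
Eli       37
Hana      48
take first 9 rows:
        mins
player      
Uma       10
Jon       11
Ben       13
Ravi      14
Nora      15
Lena      18
Ivy       28
Vic       33
Eli       37
filter rows where mins >= 15:
        mins
player      
Nora      15
Lena      18
Ivy       28
Vic       33
Eli       37
filter rows where mins < 33:
        mins
player      
Nora      15
Lena      18
Ivy       28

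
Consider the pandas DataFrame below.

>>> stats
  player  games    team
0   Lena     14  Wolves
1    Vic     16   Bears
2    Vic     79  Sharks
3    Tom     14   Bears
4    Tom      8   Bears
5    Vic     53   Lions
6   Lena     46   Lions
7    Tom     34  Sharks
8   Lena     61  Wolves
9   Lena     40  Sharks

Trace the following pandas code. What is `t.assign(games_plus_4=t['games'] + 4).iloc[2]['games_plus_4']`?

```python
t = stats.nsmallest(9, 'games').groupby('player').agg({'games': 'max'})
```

take 9 rows with smallest games:
  player  games    team
4    Tom      8   Bears
0   Lena     14  Wolves
3    Tom     14   Bears
1    Vic     16   Bears
7    Tom     34  Sharks
9   Lena     40  Sharks
6   Lena     46   Lions
5    Vic     53   Lions
8   Lena     61  Wolves
group by player, max of games:
        games
player       
Lena       61
Tom        34
Vic        53
add column games_plus_4 = t['games'] + 4:
        games  games_plus_4
player                     
Lena       61            65
Tom        34            38
Vic        53            57
The value at position 2, column 'games_plus_4' is 57.

57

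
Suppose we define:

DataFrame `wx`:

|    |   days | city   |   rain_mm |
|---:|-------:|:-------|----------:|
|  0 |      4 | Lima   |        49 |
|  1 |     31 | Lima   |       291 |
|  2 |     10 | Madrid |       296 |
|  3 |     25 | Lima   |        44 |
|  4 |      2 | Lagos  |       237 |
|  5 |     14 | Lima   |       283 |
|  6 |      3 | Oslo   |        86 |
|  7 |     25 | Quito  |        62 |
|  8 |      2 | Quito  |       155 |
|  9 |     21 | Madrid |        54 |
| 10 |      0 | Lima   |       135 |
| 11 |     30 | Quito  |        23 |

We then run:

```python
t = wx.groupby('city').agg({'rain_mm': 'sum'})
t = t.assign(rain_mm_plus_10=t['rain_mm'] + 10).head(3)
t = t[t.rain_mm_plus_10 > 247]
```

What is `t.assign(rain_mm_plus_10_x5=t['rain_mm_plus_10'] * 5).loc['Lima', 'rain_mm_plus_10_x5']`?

group by city, sum of rain_mm:
        rain_mm
city           
Lagos       237
Lima        802
Madrid      350
Oslo         86
Quito       240
add column rain_mm_plus_10 = t['rain_mm'] + 10:
        rain_mm  rain_mm_plus_10
city                            
Lagos       237              247
Lima        802              812
Madrid      350              360
Oslo         86               96
Quito       240              250
take first 3 rows:
        rain_mm  rain_mm_plus_10
city                            
Lagos       237              247
Lima        802              812
Madrid      350              360
filter rows where rain_mm_plus_10 > 247:
        rain_mm  rain_mm_plus_10
city                            
Lima        802              812
Madrid      350              360
add column rain_mm_plus_10_x5 = t['rain_mm_plus_10'] * 5:
        rain_mm  rain_mm_plus_10  rain_mm_plus_10_x5
city                                                
Lima        802              812                4060
Madrid      350              360                1800

4060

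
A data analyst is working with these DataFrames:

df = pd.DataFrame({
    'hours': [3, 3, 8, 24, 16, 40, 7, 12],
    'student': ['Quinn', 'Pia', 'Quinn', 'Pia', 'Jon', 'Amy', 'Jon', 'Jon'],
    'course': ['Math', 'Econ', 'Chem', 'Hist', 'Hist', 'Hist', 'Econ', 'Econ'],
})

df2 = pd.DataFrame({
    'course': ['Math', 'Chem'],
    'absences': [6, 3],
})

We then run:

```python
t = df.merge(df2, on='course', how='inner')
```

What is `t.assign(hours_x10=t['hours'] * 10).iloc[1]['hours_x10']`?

merge on 'course' (how='inner') → 2 rows:
   hours student course  absences
0      3   Quinn   Math         6
1      8   Quinn   Chem         3
add column hours_x10 = t['hours'] * 10:
   hours student course  absences  hours_x10
0      3   Quinn   Math         6         30
1      8   Quinn   Chem         3         80
Hence 80.

80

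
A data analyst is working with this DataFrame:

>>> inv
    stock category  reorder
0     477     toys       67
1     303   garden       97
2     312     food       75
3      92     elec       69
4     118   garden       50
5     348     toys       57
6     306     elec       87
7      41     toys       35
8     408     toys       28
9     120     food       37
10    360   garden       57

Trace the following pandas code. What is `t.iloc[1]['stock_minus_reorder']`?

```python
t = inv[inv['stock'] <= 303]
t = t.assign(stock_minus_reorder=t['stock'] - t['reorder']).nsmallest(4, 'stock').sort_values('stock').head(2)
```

filter rows where stock <= 303:
   stock category  reorder
1    303   garden       97
3     92     elec       69
4    118   garden       50
7     41     toys       35
9    120     food       37
add column stock_minus_reorder = t['stock'] - t['reorder']:
   stock category  reorder  stock_minus_reorder
1    303   garden       97                  206
3     92     elec       69                   23
4    118   garden       50                   68
7     41     toys       35                    6
9    120     food       37                   83
take 4 rows with smallest stock:
   stock category  reorder  stock_minus_reorder
7     41     toys       35                    6
3     92     elec       69                   23
4    118   garden       50                   68
9    120     food       37                   83
sort by stock:
   stock category  reorder  stock_minus_reorder
7     41     toys       35                    6
3     92     elec       69                   23
4    118   garden       50                   68
9    120     food       37                   83
take first 2 rows:
   stock category  reorder  stock_minus_reorder
7     41     toys       35                    6
3     92     elec       69                   23
Taking the value at position 1, column 'stock_minus_reorder' gives 23.

23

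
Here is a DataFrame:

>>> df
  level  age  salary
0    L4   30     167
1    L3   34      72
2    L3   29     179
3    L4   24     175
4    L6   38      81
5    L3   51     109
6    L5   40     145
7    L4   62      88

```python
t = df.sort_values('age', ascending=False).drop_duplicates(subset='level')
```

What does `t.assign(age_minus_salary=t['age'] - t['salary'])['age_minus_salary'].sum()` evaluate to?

sort by age descending:
  level  age  salary
7    L4   62      88
5    L3   51     109
6    L5   40     145
4    L6   38      81
1    L3   34      72
0    L4   30     167
2    L3   29     179
3    L4   24     175
drop duplicate level (keep=first):
  level  age  salary
7    L4   62      88
5    L3   51     109
6    L5   40     145
4    L6   38      81
add column age_minus_salary = t['age'] - t['salary']:
  level  age  salary  age_minus_salary
7    L4   62      88               -26
5    L3   51     109               -58
6    L5   40     145              -105
4    L6   38      81               -43

-232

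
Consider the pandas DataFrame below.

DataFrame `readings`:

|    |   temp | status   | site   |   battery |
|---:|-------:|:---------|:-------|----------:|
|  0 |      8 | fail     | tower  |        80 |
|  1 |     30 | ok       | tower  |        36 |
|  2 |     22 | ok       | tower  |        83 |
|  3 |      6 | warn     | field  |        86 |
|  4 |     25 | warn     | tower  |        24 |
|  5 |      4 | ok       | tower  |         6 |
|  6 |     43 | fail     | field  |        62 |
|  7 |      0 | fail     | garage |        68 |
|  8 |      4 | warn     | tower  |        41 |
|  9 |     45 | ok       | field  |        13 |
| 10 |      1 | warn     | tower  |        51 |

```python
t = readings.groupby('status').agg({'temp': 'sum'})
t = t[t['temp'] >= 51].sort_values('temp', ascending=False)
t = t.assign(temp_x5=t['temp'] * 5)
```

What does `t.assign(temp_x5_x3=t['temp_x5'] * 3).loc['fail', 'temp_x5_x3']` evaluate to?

765

group by status, sum of temp:
        temp
status      
fail      51
ok       101
warn      36
filter rows where temp >= 51:
        temp
status      
fail      51
ok       101
sort by temp descending:
        temp
status      
ok       101
fail      51
add column temp_x5 = t['temp'] * 5:
        temp  temp_x5
status               
ok       101      505
fail      51      255
add column temp_x5_x3 = t['temp_x5'] * 3:
        temp  temp_x5  temp_x5_x3
status                           
ok       101      505        1515
fail      51      255         765
The value at row 'fail', column 'temp_x5_x3' is 765.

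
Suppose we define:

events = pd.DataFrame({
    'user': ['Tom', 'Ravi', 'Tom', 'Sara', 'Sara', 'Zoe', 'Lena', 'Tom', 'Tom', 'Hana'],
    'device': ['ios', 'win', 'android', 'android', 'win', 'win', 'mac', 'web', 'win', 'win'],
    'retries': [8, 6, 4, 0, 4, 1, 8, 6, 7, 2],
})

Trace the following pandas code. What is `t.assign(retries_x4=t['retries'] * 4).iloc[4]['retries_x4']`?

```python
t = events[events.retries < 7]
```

4

filter rows where retries < 7:
   user   device  retries
1  Ravi      win        6
2   Tom  android        4
3  Sara  android        0
4  Sara      win        4
5   Zoe      win        1
7   Tom      web        6
9  Hana      win        2
add column retries_x4 = t['retries'] * 4:
   user   device  retries  retries_x4
1  Ravi      win        6          24
2   Tom  android        4          16
3  Sara  android        0           0
4  Sara      win        4          16
5   Zoe      win        1           4
7   Tom      web        6          24
9  Hana      win        2           8
The value at position 4, column 'retries_x4' is 4.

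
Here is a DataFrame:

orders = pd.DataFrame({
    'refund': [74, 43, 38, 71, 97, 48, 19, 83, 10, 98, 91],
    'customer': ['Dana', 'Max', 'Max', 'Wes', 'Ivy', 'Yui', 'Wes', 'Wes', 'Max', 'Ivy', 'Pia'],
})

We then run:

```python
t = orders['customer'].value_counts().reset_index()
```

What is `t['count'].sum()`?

11

value_counts of customer:
customer
Max     3
Wes     3
Ivy     2
Dana    1
Yui     1
Pia     1
Name: count, dtype: int64
reset_index():
  customer  count
0      Max      3
1      Wes      3
2      Ivy      2
3     Dana      1
4      Yui      1
5      Pia      1
Then the sum of column 'count': 11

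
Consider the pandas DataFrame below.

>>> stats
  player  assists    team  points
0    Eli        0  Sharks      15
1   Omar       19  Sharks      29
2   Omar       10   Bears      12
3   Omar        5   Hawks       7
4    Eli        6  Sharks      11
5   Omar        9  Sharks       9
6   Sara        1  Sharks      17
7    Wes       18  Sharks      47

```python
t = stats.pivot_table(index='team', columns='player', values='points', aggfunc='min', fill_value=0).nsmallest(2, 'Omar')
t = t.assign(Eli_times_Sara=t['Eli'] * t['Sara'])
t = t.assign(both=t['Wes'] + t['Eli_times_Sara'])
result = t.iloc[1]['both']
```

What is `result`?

234

pivot: rows=team, cols=player, min(points):
player  Eli  Omar  Sara  Wes
team                        
Bears     0    12     0    0
Hawks     0     7     0    0
Sharks   11     9    17   47
take 2 rows with smallest Omar:
player  Eli  Omar  Sara  Wes
team                        
Hawks     0     7     0    0
Sharks   11     9    17   47
add column Eli_times_Sara = t['Eli'] * t['Sara']:
player  Eli  Omar  Sara  Wes  Eli_times_Sara
team                                        
Hawks     0     7     0    0               0
Sharks   11     9    17   47             187
add column both = t['Wes'] + t['Eli_times_Sara']:
player  Eli  Omar  Sara  Wes  Eli_times_Sara  both
team                                              
Hawks     0     7     0    0               0     0
Sharks   11     9    17   47             187   234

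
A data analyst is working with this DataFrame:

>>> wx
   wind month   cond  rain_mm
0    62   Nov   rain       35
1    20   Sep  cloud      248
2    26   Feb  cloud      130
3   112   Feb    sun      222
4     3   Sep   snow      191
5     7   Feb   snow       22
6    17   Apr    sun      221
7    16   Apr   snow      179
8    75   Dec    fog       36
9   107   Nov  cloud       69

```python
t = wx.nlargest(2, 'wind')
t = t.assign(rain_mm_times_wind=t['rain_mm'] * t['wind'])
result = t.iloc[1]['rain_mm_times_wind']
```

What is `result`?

7383

take 2 rows with largest wind:
   wind month   cond  rain_mm
3   112   Feb    sun      222
9   107   Nov  cloud       69
add column rain_mm_times_wind = t['rain_mm'] * t['wind']:
   wind month   cond  rain_mm  rain_mm_times_wind
3   112   Feb    sun      222               24864
9   107   Nov  cloud       69                7383
Finally, value at position 1, column 'rain_mm_times_wind' = 7383.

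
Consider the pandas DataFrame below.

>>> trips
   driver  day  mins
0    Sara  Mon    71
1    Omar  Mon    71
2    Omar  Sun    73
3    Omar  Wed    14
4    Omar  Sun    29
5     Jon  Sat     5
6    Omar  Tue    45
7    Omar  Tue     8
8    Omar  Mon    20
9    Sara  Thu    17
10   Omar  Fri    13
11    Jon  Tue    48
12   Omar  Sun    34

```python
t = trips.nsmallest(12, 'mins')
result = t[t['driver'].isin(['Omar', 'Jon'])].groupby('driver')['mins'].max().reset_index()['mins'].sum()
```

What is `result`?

take 12 rows with smallest mins:
   driver  day  mins
5     Jon  Sat     5
7    Omar  Tue     8
10   Omar  Fri    13
3    Omar  Wed    14
9    Sara  Thu    17
8    Omar  Mon    20
4    Omar  Sun    29
12   Omar  Sun    34
6    Omar  Tue    45
11    Jon  Tue    48
0    Sara  Mon    71
1    Omar  Mon    71
filter rows where driver in ['Omar', 'Jon']:
   driver  day  mins
5     Jon  Sat     5
7    Omar  Tue     8
10   Omar  Fri    13
3    Omar  Wed    14
8    Omar  Mon    20
4    Omar  Sun    29
12   Omar  Sun    34
6    Omar  Tue    45
11    Jon  Tue    48
1    Omar  Mon    71
group by driver, max of mins:
driver
Jon     48
Omar    71
Name: mins, dtype: int64
reset_index():
  driver  mins
0    Jon    48
1   Omar    71

119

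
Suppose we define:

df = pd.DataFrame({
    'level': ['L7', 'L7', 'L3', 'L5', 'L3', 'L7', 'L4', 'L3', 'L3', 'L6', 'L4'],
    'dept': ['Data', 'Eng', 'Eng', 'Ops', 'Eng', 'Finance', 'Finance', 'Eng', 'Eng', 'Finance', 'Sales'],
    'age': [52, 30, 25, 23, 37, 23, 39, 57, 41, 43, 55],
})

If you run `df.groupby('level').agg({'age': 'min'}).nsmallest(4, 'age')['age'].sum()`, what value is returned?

110

group by level, min of age:
       age
level     
L3      25
L4      39
L5      23
L6      43
L7      23
take 4 rows with smallest age:
       age
level     
L5      23
L7      23
L3      25
L4      39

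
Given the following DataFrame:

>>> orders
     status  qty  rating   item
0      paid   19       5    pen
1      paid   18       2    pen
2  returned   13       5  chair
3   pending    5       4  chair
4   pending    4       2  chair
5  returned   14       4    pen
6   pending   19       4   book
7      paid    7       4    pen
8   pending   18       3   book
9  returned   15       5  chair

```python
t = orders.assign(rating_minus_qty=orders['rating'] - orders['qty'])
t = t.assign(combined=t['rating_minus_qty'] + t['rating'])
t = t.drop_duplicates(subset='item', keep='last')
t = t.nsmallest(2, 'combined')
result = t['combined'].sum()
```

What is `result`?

-17

add column rating_minus_qty = orders['rating'] - orders['qty']:
     status  qty  rating   item  rating_minus_qty
0      paid   19       5    pen               -14
1      paid   18       2    pen               -16
2  returned   13       5  chair                -8
3   pending    5       4  chair                -1
4   pending    4       2  chair                -2
5  returned   14       4    pen               -10
6   pending   19       4   book               -15
7      paid    7       4    pen                -3
8   pending   18       3   book               -15
9  returned   15       5  chair               -10
add column combined = t['rating_minus_qty'] + t['rating']:
     status  qty  rating   item  rating_minus_qty  combined
0      paid   19       5    pen               -14        -9
1      paid   18       2    pen               -16       -14
2  returned   13       5  chair                -8        -3
3   pending    5       4  chair                -1         3
4   pending    4       2  chair                -2         0
5  returned   14       4    pen               -10        -6
6   pending   19       4   book               -15       -11
7      paid    7       4    pen                -3         1
8   pending   18       3   book               -15       -12
9  returned   15       5  chair               -10        -5
drop duplicate item (keep=last):
     status  qty  rating   item  rating_minus_qty  combined
7      paid    7       4    pen                -3         1
8   pending   18       3   book               -15       -12
9  returned   15       5  chair               -10        -5
take 2 rows with smallest combined:
     status  qty  rating   item  rating_minus_qty  combined
8   pending   18       3   book               -15       -12
9  returned   15       5  chair               -10        -5
Taking the sum of column 'combined' gives -17.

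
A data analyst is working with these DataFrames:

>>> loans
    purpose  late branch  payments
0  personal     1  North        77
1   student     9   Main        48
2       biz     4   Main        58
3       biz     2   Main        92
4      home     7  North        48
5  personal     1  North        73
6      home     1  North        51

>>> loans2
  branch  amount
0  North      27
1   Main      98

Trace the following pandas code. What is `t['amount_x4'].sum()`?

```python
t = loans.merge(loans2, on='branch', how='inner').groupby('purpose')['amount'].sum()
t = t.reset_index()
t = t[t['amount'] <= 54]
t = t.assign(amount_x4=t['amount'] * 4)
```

432

merge on 'branch' (how='inner') → 7 rows:
    purpose  late branch  payments  amount
0  personal     1  North        77      27
1   student     9   Main        48      98
2       biz     4   Main        58      98
3       biz     2   Main        92      98
4      home     7  North        48      27
5  personal     1  North        73      27
6      home     1  North        51      27
group by purpose, sum of amount:
purpose
biz         196
home         54
personal     54
student      98
Name: amount, dtype: int64
reset_index():
    purpose  amount
0       biz     196
1      home      54
2  personal      54
3   student      98
filter rows where amount <= 54:
    purpose  amount
1      home      54
2  personal      54
add column amount_x4 = t['amount'] * 4:
    purpose  amount  amount_x4
1      home      54        216
2  personal      54        216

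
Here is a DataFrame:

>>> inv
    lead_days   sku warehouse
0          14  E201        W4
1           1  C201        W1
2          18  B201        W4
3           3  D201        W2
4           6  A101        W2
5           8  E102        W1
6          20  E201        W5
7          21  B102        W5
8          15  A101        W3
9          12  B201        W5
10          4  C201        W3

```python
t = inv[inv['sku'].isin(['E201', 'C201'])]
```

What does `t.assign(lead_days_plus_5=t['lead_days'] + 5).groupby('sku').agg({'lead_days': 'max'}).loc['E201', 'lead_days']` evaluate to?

filter rows where sku in ['E201', 'C201']:
    lead_days   sku warehouse
0          14  E201        W4
1           1  C201        W1
6          20  E201        W5
10          4  C201        W3
add column lead_days_plus_5 = t['lead_days'] + 5:
    lead_days   sku warehouse  lead_days_plus_5
0          14  E201        W4                19
1           1  C201        W1                 6
6          20  E201        W5                25
10          4  C201        W3                 9
group by sku, max of lead_days:
      lead_days
sku            
C201          4
E201         20

20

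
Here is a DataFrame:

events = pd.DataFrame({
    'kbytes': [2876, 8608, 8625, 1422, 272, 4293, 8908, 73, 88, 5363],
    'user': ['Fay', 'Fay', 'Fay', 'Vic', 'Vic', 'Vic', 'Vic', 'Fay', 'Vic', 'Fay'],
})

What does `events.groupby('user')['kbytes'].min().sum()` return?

group by user, min of kbytes:
user
Fay    73
Vic    88
Name: kbytes, dtype: int64

161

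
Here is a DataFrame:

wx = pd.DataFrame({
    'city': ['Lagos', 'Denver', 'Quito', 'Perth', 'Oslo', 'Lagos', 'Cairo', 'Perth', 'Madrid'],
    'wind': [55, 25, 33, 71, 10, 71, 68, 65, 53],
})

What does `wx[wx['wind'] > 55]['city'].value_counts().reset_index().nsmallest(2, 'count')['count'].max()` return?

filter rows where wind > 55:
    city  wind
3  Perth    71
5  Lagos    71
6  Cairo    68
7  Perth    65
value_counts of city:
city
Perth    2
Lagos    1
Cairo    1
Name: count, dtype: int64
reset_index():
    city  count
0  Perth      2
1  Lagos      1
2  Cairo      1
take 2 rows with smallest count:
    city  count
1  Lagos      1
2  Cairo      1
max of column 'count' → 1

1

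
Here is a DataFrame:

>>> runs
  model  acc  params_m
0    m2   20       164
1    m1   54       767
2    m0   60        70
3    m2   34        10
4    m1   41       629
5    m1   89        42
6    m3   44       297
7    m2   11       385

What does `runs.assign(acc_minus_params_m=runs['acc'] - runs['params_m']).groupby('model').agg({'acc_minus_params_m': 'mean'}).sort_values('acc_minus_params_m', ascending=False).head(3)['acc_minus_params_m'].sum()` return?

-427.666666667

add column acc_minus_params_m = runs['acc'] - runs['params_m']:
  model  acc  params_m  acc_minus_params_m
0    m2   20       164                -144
1    m1   54       767                -713
2    m0   60        70                 -10
3    m2   34        10                  24
4    m1   41       629                -588
5    m1   89        42                  47
6    m3   44       297                -253
7    m2   11       385                -374
group by model, mean of acc_minus_params_m:
       acc_minus_params_m
model                    
m0             -10.000000
m1            -418.000000
m2            -164.666667
m3            -253.000000
sort by acc_minus_params_m descending:
       acc_minus_params_m
model                    
m0             -10.000000
m2            -164.666667
m3            -253.000000
m1            -418.000000
take first 3 rows:
       acc_minus_params_m
model                    
m0             -10.000000
m2            -164.666667
m3            -253.000000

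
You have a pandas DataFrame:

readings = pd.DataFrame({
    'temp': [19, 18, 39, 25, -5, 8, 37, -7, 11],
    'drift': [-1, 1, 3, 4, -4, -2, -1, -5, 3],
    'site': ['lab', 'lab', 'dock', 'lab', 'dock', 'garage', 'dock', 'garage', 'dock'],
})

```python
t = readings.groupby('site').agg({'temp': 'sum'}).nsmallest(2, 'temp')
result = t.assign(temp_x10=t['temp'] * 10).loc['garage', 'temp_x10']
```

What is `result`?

group by site, sum of temp:
        temp
site        
dock      82
garage     1
lab       62
take 2 rows with smallest temp:
        temp
site        
garage     1
lab       62
add column temp_x10 = t['temp'] * 10:
        temp  temp_x10
site                  
garage     1        10
lab       62       620
value at row 'garage', column 'temp_x10' → 10

10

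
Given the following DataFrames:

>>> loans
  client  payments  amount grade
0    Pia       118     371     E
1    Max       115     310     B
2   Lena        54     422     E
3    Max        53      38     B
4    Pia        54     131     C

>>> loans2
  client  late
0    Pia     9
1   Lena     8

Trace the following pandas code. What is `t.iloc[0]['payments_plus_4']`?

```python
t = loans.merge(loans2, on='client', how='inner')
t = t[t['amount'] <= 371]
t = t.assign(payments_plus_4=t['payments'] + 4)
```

merge on 'client' (how='inner') → 3 rows:
  client  payments  amount grade  late
0    Pia       118     371     E     9
1   Lena        54     422     E     8
2    Pia        54     131     C     9
filter rows where amount <= 371:
  client  payments  amount grade  late
0    Pia       118     371     E     9
2    Pia        54     131     C     9
add column payments_plus_4 = t['payments'] + 4:
  client  payments  amount grade  late  payments_plus_4
0    Pia       118     371     E     9              122
2    Pia        54     131     C     9               58
Then the value at position 0, column 'payments_plus_4': 122

122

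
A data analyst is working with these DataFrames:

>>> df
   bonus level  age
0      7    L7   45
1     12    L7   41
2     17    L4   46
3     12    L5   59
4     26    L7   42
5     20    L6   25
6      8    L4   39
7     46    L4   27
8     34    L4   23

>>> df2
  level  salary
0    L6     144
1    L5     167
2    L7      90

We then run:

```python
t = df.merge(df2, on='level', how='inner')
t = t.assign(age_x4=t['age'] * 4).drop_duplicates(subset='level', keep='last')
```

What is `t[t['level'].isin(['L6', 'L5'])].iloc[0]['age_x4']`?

236

merge on 'level' (how='inner') → 5 rows:
   bonus level  age  salary
0      7    L7   45      90
1     12    L7   41      90
2     12    L5   59     167
3     26    L7   42      90
4     20    L6   25     144
add column age_x4 = t['age'] * 4:
   bonus level  age  salary  age_x4
0      7    L7   45      90     180
1     12    L7   41      90     164
2     12    L5   59     167     236
3     26    L7   42      90     168
4     20    L6   25     144     100
drop duplicate level (keep=last):
   bonus level  age  salary  age_x4
2     12    L5   59     167     236
3     26    L7   42      90     168
4     20    L6   25     144     100
filter rows where level in ['L6', 'L5']:
   bonus level  age  salary  age_x4
2     12    L5   59     167     236
4     20    L6   25     144     100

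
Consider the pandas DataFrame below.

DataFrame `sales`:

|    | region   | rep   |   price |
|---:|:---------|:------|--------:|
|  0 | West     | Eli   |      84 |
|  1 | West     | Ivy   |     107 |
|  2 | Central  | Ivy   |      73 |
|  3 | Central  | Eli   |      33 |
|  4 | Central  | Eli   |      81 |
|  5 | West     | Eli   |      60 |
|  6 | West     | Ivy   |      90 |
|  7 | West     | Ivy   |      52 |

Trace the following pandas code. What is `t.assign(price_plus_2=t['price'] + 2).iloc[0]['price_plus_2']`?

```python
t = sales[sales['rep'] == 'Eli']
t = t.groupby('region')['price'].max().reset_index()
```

83

filter rows where rep == 'Eli':
    region  rep  price
0     West  Eli     84
3  Central  Eli     33
4  Central  Eli     81
5     West  Eli     60
group by region, max of price:
region
Central    81
West       84
Name: price, dtype: int64
reset_index():
    region  price
0  Central     81
1     West     84
add column price_plus_2 = t['price'] + 2:
    region  price  price_plus_2
0  Central     81            83
1     West     84            86
Hence 83.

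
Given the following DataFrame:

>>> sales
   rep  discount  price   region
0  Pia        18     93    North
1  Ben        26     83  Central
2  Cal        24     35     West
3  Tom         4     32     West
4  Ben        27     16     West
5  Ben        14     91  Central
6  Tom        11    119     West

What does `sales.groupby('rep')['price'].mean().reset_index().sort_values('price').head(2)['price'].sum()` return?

group by rep, mean of price:
rep
Ben    63.333333
Cal    35.000000
Pia    93.000000
Tom    75.500000
Name: price, dtype: float64
reset_index():
   rep      price
0  Ben  63.333333
1  Cal  35.000000
2  Pia  93.000000
3  Tom  75.500000
sort by price:
   rep      price
1  Cal  35.000000
0  Ben  63.333333
3  Tom  75.500000
2  Pia  93.000000
take first 2 rows:
   rep      price
1  Cal  35.000000
0  Ben  63.333333
So sum() = 98.3333333333.

98.3333333333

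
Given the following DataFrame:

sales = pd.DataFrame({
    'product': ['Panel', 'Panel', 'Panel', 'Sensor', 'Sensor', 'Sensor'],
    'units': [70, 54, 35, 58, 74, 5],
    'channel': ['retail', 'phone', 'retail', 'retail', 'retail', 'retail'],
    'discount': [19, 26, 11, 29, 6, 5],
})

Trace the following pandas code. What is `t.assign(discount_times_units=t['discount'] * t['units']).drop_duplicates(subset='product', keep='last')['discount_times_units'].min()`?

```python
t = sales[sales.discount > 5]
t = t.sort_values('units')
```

444

filter rows where discount > 5:
  product  units channel  discount
0   Panel     70  retail        19
1   Panel     54   phone        26
2   Panel     35  retail        11
3  Sensor     58  retail        29
4  Sensor     74  retail         6
sort by units:
  product  units channel  discount
2   Panel     35  retail        11
1   Panel     54   phone        26
3  Sensor     58  retail        29
0   Panel     70  retail        19
4  Sensor     74  retail         6
add column discount_times_units = t['discount'] * t['units']:
  product  units channel  discount  discount_times_units
2   Panel     35  retail        11                   385
1   Panel     54   phone        26                  1404
3  Sensor     58  retail        29                  1682
0   Panel     70  retail        19                  1330
4  Sensor     74  retail         6                   444
drop duplicate product (keep=last):
  product  units channel  discount  discount_times_units
0   Panel     70  retail        19                  1330
4  Sensor     74  retail         6                   444
So min() = 444.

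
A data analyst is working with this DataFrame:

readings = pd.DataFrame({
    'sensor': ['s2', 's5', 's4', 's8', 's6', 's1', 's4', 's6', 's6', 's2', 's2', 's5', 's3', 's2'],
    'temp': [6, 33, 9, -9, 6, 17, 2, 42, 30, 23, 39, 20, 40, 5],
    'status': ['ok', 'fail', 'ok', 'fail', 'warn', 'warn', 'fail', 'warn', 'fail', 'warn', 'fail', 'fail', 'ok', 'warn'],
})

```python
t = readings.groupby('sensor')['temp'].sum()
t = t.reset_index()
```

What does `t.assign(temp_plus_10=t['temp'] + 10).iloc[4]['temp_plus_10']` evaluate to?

63

group by sensor, sum of temp:
sensor
s1    17
s2    73
s3    40
s4    11
s5    53
s6    78
s8    -9
Name: temp, dtype: int64
reset_index():
  sensor  temp
0     s1    17
1     s2    73
2     s3    40
3     s4    11
4     s5    53
5     s6    78
6     s8    -9
add column temp_plus_10 = t['temp'] + 10:
  sensor  temp  temp_plus_10
0     s1    17            27
1     s2    73            83
2     s3    40            50
3     s4    11            21
4     s5    53            63
5     s6    78            88
6     s8    -9             1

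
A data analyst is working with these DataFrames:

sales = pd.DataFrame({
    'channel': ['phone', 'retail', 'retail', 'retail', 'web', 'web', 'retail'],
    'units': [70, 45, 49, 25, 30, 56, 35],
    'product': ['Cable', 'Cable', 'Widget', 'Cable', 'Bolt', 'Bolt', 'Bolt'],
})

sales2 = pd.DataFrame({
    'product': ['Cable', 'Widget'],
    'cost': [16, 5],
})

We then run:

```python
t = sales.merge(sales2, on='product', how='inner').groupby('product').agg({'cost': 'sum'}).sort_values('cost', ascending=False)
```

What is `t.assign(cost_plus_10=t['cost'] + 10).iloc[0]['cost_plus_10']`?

58

merge on 'product' (how='inner') → 4 rows:
  channel  units product  cost
0   phone     70   Cable    16
1  retail     45   Cable    16
2  retail     49  Widget     5
3  retail     25   Cable    16
group by product, sum of cost:
         cost
product      
Cable      48
Widget      5
sort by cost descending:
         cost
product      
Cable      48
Widget      5
add column cost_plus_10 = t['cost'] + 10:
         cost  cost_plus_10
product                    
Cable      48            58
Widget      5            15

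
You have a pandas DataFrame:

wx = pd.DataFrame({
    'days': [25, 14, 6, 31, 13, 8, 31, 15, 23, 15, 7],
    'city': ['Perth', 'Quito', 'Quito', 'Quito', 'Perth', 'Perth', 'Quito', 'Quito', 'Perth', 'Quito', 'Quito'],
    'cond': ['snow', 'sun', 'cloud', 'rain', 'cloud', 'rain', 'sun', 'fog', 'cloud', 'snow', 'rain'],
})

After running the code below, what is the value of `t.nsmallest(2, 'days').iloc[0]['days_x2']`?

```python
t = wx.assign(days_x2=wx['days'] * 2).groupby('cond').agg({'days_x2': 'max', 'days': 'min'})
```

add column days_x2 = wx['days'] * 2:
    days   city   cond  days_x2
0     25  Perth   snow       50
1     14  Quito    sun       28
2      6  Quito  cloud       12
3     31  Quito   rain       62
4     13  Perth  cloud       26
5      8  Perth   rain       16
6     31  Quito    sun       62
7     15  Quito    fog       30
8     23  Perth  cloud       46
9     15  Quito   snow       30
10     7  Quito   rain       14
group by cond: max(days_x2), min(days):
       days_x2  days
cond                
cloud       46     6
fog         30    15
rain        62     7
snow        50    15
sun         62    14
take 2 rows with smallest days:
       days_x2  days
cond                
cloud       46     6
rain        62     7
Reading off the value at position 0, column 'days_x2', we get 46.

46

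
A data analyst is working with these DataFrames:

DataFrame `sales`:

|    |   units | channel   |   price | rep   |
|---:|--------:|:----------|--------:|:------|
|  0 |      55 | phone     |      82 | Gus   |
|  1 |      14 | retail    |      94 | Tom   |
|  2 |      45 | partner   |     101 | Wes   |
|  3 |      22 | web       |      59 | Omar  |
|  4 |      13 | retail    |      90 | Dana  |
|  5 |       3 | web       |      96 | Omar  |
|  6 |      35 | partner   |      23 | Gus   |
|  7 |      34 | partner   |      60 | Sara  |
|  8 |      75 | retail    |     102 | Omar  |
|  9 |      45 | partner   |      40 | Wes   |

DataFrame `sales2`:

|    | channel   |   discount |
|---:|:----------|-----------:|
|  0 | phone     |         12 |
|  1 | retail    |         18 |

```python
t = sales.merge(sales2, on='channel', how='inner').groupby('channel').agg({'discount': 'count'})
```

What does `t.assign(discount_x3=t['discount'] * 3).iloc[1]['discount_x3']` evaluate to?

merge on 'channel' (how='inner') → 4 rows:
   units channel  price   rep  discount
0     55   phone     82   Gus        12
1     14  retail     94   Tom        18
2     13  retail     90  Dana        18
3     75  retail    102  Omar        18
group by channel, count of discount:
         discount
channel          
phone           1
retail          3
add column discount_x3 = t['discount'] * 3:
         discount  discount_x3
channel                       
phone           1            3
retail          3            9
value at position 1, column 'discount_x3' → 9

9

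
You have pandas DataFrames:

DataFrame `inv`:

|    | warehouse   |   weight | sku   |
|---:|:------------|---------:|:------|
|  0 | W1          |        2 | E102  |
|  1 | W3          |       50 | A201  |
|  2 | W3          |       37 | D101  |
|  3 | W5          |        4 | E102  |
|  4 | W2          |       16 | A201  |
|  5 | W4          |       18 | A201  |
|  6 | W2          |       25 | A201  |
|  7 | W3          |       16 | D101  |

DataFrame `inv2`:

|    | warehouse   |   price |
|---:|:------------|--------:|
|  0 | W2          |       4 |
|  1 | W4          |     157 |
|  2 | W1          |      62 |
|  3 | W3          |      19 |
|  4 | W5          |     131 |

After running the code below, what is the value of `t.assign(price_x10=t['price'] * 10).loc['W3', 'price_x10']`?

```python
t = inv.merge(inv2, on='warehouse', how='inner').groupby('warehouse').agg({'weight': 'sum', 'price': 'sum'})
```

570

merge on 'warehouse' (how='inner') → 8 rows:
  warehouse  weight   sku  price
0        W1       2  E102     62
1        W3      50  A201     19
2        W3      37  D101     19
3        W5       4  E102    131
4        W2      16  A201      4
5        W4      18  A201    157
6        W2      25  A201      4
7        W3      16  D101     19
group by warehouse: sum(weight), sum(price):
           weight  price
warehouse               
W1              2     62
W2             41      8
W3            103     57
W4             18    157
W5              4    131
add column price_x10 = t['price'] * 10:
           weight  price  price_x10
warehouse                          
W1              2     62        620
W2             41      8         80
W3            103     57        570
W4             18    157       1570
W5              4    131       1310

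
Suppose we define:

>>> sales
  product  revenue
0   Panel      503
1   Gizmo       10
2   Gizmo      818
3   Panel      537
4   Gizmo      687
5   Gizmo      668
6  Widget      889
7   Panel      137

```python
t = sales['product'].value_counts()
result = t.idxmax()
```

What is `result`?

Gizmo

value_counts of product:
product
Gizmo     4
Panel     3
Widget    1
Name: count, dtype: int64
Taking the label with the largest value gives Gizmo.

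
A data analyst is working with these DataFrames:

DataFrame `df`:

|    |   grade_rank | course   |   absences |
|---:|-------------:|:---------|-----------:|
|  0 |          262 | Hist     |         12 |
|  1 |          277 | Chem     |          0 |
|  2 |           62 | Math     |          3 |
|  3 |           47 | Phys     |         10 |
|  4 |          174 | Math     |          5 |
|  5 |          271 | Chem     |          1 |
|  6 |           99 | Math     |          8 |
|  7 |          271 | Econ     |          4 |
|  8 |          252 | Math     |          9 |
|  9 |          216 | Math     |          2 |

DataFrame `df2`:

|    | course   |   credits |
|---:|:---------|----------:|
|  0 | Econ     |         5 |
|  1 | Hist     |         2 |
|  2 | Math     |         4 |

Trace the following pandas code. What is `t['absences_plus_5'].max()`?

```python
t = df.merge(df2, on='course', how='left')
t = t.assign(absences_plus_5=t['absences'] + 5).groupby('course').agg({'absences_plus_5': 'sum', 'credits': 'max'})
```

52

merge on 'course' (how='left') → 10 rows:
   grade_rank course  absences  credits
0         262   Hist        12      2.0
1         277   Chem         0      NaN
2          62   Math         3      4.0
3          47   Phys        10      NaN
4         174   Math         5      4.0
5         271   Chem         1      NaN
6          99   Math         8      4.0
7         271   Econ         4      5.0
8         252   Math         9      4.0
9         216   Math         2      4.0
add column absences_plus_5 = t['absences'] + 5:
   grade_rank course  absences  credits  absences_plus_5
0         262   Hist        12      2.0               17
1         277   Chem         0      NaN                5
2          62   Math         3      4.0                8
3          47   Phys        10      NaN               15
4         174   Math         5      4.0               10
5         271   Chem         1      NaN                6
6          99   Math         8      4.0               13
7         271   Econ         4      5.0                9
8         252   Math         9      4.0               14
9         216   Math         2      4.0                7
group by course: sum(absences_plus_5), max(credits):
        absences_plus_5  credits
course                          
Chem                 11      NaN
Econ                  9      5.0
Hist                 17      2.0
Math                 52      4.0
Phys                 15      NaN
The max of column 'absences_plus_5' is 52.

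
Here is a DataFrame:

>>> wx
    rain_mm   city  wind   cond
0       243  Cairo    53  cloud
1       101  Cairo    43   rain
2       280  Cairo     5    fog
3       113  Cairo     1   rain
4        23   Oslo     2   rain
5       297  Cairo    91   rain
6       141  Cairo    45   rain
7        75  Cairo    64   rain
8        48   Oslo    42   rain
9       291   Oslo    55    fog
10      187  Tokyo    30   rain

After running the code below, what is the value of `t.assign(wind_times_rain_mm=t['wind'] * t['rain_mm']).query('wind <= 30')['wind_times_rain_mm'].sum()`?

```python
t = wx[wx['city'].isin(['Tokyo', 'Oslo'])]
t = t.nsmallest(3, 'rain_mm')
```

5656

filter rows where city in ['Tokyo', 'Oslo']:
    rain_mm   city  wind  cond
4        23   Oslo     2  rain
8        48   Oslo    42  rain
9       291   Oslo    55   fog
10      187  Tokyo    30  rain
take 3 rows with smallest rain_mm:
    rain_mm   city  wind  cond
4        23   Oslo     2  rain
8        48   Oslo    42  rain
10      187  Tokyo    30  rain
add column wind_times_rain_mm = t['wind'] * t['rain_mm']:
    rain_mm   city  wind  cond  wind_times_rain_mm
4        23   Oslo     2  rain                  46
8        48   Oslo    42  rain                2016
10      187  Tokyo    30  rain                5610
filter rows where wind <= 30:
    rain_mm   city  wind  cond  wind_times_rain_mm
4        23   Oslo     2  rain                  46
10      187  Tokyo    30  rain                5610
Taking the sum of column 'wind_times_rain_mm' gives 5656.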